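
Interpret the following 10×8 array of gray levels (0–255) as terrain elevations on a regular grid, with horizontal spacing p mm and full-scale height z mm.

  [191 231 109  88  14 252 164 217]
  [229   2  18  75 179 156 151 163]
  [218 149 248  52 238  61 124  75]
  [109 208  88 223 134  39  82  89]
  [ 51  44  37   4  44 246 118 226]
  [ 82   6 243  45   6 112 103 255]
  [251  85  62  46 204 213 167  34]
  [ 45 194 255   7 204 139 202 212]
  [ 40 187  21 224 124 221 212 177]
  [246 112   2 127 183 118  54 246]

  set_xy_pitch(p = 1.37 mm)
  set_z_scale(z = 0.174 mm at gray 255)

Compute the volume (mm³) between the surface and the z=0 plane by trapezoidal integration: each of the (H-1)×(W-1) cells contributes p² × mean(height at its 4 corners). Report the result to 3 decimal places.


height_mm = gray/255 × 0.174; cell vol = 1.37² × mean(4 corners)
unit = 1.37² × 0.174 / (4×255) = 0.000320177 mm³ per gray-sum
row 0: Σ corner-gray over 7 cells = 3678  → 1.1776
row 1: Σ corner-gray over 7 cells = 3591  → 1.1498
row 2: Σ corner-gray over 7 cells = 3783  → 1.2112
row 3: Σ corner-gray over 7 cells = 3009  → 0.9634
row 4: Σ corner-gray over 7 cells = 2630  → 0.8421
row 5: Σ corner-gray over 7 cells = 3206  → 1.0265
row 6: Σ corner-gray over 7 cells = 4098  → 1.3121
row 7: Σ corner-gray over 7 cells = 4454  → 1.4261
row 8: Σ corner-gray over 7 cells = 3879  → 1.2420
Σ rows: total corner-gray = 32328  → 10.3507 mm³

10.351


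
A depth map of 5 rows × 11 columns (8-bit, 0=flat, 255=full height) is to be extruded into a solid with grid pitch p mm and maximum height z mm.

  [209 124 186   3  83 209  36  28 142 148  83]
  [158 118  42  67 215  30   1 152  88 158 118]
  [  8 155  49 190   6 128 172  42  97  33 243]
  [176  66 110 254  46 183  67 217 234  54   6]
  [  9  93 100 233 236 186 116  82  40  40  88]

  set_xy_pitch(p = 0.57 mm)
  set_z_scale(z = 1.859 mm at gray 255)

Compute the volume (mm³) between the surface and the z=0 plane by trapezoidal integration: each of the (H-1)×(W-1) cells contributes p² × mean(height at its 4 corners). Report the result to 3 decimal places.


height_mm = gray/255 × 1.859; cell vol = 0.57² × mean(4 corners)
unit = 0.57² × 1.859 / (4×255) = 0.000592146 mm³ per gray-sum
row 0: Σ corner-gray over 10 cells = 4228  → 2.5036
row 1: Σ corner-gray over 10 cells = 4013  → 2.3763
row 2: Σ corner-gray over 10 cells = 4639  → 2.7470
row 3: Σ corner-gray over 10 cells = 4993  → 2.9566
Σ rows: total corner-gray = 17873  → 10.5834 mm³

10.583


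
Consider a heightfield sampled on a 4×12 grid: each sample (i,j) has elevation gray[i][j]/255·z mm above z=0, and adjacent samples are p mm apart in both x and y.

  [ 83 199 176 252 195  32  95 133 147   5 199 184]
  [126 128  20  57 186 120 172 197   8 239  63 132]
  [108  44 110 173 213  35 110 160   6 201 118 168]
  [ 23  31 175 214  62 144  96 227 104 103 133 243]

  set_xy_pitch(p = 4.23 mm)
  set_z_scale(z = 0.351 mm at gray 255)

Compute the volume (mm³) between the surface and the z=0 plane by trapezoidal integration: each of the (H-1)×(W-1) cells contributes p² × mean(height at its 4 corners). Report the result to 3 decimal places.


101.502

height_mm = gray/255 × 0.351; cell vol = 4.23² × mean(4 corners)
unit = 4.23² × 0.351 / (4×255) = 0.00615726 mm³ per gray-sum
row 0: Σ corner-gray over 11 cells = 5771  → 35.5336
row 1: Σ corner-gray over 11 cells = 5254  → 32.3503
row 2: Σ corner-gray over 11 cells = 5460  → 33.6187
Σ rows: total corner-gray = 16485  → 101.5025 mm³


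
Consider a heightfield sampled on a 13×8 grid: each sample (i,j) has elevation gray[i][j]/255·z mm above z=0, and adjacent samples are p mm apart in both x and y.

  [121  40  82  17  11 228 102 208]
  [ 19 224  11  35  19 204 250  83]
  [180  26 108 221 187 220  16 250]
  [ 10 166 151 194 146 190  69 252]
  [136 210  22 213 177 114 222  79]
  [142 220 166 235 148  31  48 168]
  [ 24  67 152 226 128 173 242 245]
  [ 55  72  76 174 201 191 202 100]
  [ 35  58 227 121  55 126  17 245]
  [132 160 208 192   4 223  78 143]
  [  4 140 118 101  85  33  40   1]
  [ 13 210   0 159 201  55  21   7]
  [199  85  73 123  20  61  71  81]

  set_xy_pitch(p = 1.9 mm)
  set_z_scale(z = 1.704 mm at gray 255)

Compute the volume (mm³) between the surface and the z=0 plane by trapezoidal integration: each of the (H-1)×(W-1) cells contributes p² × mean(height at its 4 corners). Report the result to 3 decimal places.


height_mm = gray/255 × 1.704; cell vol = 1.9² × mean(4 corners)
unit = 1.9² × 1.704 / (4×255) = 0.00603082 mm³ per gray-sum
row 0: Σ corner-gray over 7 cells = 2877  → 17.3507
row 1: Σ corner-gray over 7 cells = 3574  → 21.5542
row 2: Σ corner-gray over 7 cells = 4080  → 24.6058
row 3: Σ corner-gray over 7 cells = 4225  → 25.4802
row 4: Σ corner-gray over 7 cells = 4137  → 24.9495
row 5: Σ corner-gray over 7 cells = 4251  → 25.6370
row 6: Σ corner-gray over 7 cells = 4232  → 25.5224
row 7: Σ corner-gray over 7 cells = 3475  → 20.9571
row 8: Σ corner-gray over 7 cells = 3493  → 21.0657
row 9: Σ corner-gray over 7 cells = 3044  → 18.3578
row 10: Σ corner-gray over 7 cells = 2351  → 14.1785
row 11: Σ corner-gray over 7 cells = 2458  → 14.8238
Σ rows: total corner-gray = 42197  → 254.4827 mm³

254.483


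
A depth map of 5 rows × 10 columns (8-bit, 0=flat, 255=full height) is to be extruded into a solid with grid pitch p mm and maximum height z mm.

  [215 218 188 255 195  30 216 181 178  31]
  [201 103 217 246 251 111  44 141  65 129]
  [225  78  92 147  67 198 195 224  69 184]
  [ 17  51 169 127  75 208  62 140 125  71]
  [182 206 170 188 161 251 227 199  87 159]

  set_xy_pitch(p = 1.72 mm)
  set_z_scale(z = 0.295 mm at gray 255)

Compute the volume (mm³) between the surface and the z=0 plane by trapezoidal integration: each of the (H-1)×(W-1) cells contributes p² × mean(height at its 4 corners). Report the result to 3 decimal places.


17.935

height_mm = gray/255 × 0.295; cell vol = 1.72² × mean(4 corners)
unit = 1.72² × 0.295 / (4×255) = 0.000855616 mm³ per gray-sum
row 0: Σ corner-gray over 9 cells = 5854  → 5.0088
row 1: Σ corner-gray over 9 cells = 5235  → 4.4791
row 2: Σ corner-gray over 9 cells = 4551  → 3.8939
row 3: Σ corner-gray over 9 cells = 5321  → 4.5527
Σ rows: total corner-gray = 20961  → 17.9346 mm³


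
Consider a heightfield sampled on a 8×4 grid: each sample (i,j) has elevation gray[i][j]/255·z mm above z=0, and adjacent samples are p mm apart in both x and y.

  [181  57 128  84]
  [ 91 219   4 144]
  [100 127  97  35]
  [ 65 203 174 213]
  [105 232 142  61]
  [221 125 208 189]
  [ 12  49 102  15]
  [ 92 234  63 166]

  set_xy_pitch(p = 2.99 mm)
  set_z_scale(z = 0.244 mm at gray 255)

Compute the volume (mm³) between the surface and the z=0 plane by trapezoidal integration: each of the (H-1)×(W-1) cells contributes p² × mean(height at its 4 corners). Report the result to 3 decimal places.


height_mm = gray/255 × 0.244; cell vol = 2.99² × mean(4 corners)
unit = 2.99² × 0.244 / (4×255) = 0.00213861 mm³ per gray-sum
row 0: Σ corner-gray over 3 cells = 1316  → 2.8144
row 1: Σ corner-gray over 3 cells = 1264  → 2.7032
row 2: Σ corner-gray over 3 cells = 1615  → 3.4539
row 3: Σ corner-gray over 3 cells = 1946  → 4.1617
row 4: Σ corner-gray over 3 cells = 1990  → 4.2558
row 5: Σ corner-gray over 3 cells = 1405  → 3.0048
row 6: Σ corner-gray over 3 cells = 1181  → 2.5257
Σ rows: total corner-gray = 10717  → 22.9195 mm³

22.920


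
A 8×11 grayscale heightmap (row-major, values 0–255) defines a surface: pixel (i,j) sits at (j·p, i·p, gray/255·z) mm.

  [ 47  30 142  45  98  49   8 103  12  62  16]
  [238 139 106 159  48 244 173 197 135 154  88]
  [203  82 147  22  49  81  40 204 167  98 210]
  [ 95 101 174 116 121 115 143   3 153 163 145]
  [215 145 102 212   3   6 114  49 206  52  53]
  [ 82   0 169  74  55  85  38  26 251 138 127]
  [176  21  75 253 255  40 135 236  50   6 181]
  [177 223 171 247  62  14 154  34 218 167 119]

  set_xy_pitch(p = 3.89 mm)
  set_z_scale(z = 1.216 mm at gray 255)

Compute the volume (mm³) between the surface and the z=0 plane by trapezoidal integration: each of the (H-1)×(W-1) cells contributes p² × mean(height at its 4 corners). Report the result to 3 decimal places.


580.576

height_mm = gray/255 × 1.216; cell vol = 3.89² × mean(4 corners)
unit = 3.89² × 1.216 / (4×255) = 0.0180398 mm³ per gray-sum
row 0: Σ corner-gray over 10 cells = 4197  → 75.7132
row 1: Σ corner-gray over 10 cells = 5229  → 94.3303
row 2: Σ corner-gray over 10 cells = 4611  → 83.1817
row 3: Σ corner-gray over 10 cells = 4464  → 80.5298
row 4: Σ corner-gray over 10 cells = 3927  → 70.8424
row 5: Σ corner-gray over 10 cells = 4380  → 79.0145
row 6: Σ corner-gray over 10 cells = 5375  → 96.9641
Σ rows: total corner-gray = 32183  → 580.5761 mm³


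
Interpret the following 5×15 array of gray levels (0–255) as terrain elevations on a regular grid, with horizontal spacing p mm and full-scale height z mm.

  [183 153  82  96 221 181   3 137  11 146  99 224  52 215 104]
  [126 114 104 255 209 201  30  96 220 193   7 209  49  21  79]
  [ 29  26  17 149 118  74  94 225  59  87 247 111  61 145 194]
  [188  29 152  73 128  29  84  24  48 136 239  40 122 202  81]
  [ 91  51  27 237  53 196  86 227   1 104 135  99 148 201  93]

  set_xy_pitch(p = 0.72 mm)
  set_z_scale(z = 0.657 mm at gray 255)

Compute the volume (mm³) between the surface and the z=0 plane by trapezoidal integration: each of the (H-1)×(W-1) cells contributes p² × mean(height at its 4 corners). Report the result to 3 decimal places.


height_mm = gray/255 × 0.657; cell vol = 0.72² × mean(4 corners)
unit = 0.72² × 0.657 / (4×255) = 0.000333911 mm³ per gray-sum
row 0: Σ corner-gray over 14 cells = 7148  → 2.3868
row 1: Σ corner-gray over 14 cells = 6670  → 2.2272
row 2: Σ corner-gray over 14 cells = 5930  → 1.9801
row 3: Σ corner-gray over 14 cells = 6195  → 2.0686
Σ rows: total corner-gray = 25943  → 8.6626 mm³

8.663


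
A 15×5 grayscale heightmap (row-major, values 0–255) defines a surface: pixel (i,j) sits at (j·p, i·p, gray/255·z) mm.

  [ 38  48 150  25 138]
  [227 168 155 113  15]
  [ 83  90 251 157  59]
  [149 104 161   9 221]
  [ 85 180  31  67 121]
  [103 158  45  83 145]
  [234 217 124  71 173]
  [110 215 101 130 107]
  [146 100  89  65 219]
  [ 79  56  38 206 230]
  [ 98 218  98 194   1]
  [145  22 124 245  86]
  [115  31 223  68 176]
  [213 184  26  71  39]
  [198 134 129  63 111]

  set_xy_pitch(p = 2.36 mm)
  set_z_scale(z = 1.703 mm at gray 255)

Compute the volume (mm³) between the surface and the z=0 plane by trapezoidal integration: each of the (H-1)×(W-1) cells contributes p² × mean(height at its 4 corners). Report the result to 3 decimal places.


height_mm = gray/255 × 1.703; cell vol = 2.36² × mean(4 corners)
unit = 2.36² × 1.703 / (4×255) = 0.00929905 mm³ per gray-sum
row 0: Σ corner-gray over 4 cells = 1736  → 16.1431
row 1: Σ corner-gray over 4 cells = 2252  → 20.9415
row 2: Σ corner-gray over 4 cells = 2056  → 19.1188
row 3: Σ corner-gray over 4 cells = 1680  → 15.6224
row 4: Σ corner-gray over 4 cells = 1582  → 14.7111
row 5: Σ corner-gray over 4 cells = 2051  → 19.0723
row 6: Σ corner-gray over 4 cells = 2340  → 21.7598
row 7: Σ corner-gray over 4 cells = 1982  → 18.4307
row 8: Σ corner-gray over 4 cells = 1782  → 16.5709
row 9: Σ corner-gray over 4 cells = 2028  → 18.8585
row 10: Σ corner-gray over 4 cells = 2132  → 19.8256
row 11: Σ corner-gray over 4 cells = 1948  → 18.1145
row 12: Σ corner-gray over 4 cells = 1749  → 16.2640
row 13: Σ corner-gray over 4 cells = 1775  → 16.5058
Σ rows: total corner-gray = 27093  → 251.9391 mm³

251.939


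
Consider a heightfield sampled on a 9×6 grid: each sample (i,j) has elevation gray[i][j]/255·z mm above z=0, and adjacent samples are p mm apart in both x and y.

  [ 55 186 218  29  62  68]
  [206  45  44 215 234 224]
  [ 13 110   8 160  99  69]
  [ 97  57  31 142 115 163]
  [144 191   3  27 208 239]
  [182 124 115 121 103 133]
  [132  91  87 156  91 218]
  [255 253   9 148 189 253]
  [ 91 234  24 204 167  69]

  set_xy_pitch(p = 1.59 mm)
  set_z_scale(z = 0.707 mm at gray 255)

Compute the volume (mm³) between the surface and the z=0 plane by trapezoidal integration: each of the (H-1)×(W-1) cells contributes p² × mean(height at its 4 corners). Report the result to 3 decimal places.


height_mm = gray/255 × 0.707; cell vol = 1.59² × mean(4 corners)
unit = 1.59² × 0.707 / (4×255) = 0.00175232 mm³ per gray-sum
row 0: Σ corner-gray over 5 cells = 2619  → 4.5893
row 1: Σ corner-gray over 5 cells = 2342  → 4.1039
row 2: Σ corner-gray over 5 cells = 1786  → 3.1296
row 3: Σ corner-gray over 5 cells = 2191  → 3.8393
row 4: Σ corner-gray over 5 cells = 2482  → 4.3493
row 5: Σ corner-gray over 5 cells = 2441  → 4.2774
row 6: Σ corner-gray over 5 cells = 2906  → 5.0922
row 7: Σ corner-gray over 5 cells = 3124  → 5.4742
Σ rows: total corner-gray = 19891  → 34.8554 mm³

34.855


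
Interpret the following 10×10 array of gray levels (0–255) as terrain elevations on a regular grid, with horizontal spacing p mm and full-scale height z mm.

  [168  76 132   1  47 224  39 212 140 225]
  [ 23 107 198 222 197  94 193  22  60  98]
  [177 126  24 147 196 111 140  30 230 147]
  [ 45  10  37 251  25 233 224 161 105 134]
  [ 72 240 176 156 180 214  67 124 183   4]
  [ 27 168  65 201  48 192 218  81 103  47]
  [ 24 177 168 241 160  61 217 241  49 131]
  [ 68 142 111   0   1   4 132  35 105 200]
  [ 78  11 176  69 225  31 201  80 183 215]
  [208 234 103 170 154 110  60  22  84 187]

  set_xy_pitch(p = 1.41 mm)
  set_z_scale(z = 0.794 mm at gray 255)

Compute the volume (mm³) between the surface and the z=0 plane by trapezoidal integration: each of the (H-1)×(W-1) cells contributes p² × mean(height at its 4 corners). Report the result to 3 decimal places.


height_mm = gray/255 × 0.794; cell vol = 1.41² × mean(4 corners)
unit = 1.41² × 0.794 / (4×255) = 0.0015476 mm³ per gray-sum
row 0: Σ corner-gray over 9 cells = 4442  → 6.8744
row 1: Σ corner-gray over 9 cells = 4639  → 7.1793
row 2: Σ corner-gray over 9 cells = 4603  → 7.1236
row 3: Σ corner-gray over 9 cells = 5027  → 7.7798
row 4: Σ corner-gray over 9 cells = 4982  → 7.7101
row 5: Σ corner-gray over 9 cells = 5009  → 7.7519
row 6: Σ corner-gray over 9 cells = 4111  → 6.3622
row 7: Σ corner-gray over 9 cells = 3573  → 5.5296
row 8: Σ corner-gray over 9 cells = 4514  → 6.9859
Σ rows: total corner-gray = 40900  → 63.2968 mm³

63.297


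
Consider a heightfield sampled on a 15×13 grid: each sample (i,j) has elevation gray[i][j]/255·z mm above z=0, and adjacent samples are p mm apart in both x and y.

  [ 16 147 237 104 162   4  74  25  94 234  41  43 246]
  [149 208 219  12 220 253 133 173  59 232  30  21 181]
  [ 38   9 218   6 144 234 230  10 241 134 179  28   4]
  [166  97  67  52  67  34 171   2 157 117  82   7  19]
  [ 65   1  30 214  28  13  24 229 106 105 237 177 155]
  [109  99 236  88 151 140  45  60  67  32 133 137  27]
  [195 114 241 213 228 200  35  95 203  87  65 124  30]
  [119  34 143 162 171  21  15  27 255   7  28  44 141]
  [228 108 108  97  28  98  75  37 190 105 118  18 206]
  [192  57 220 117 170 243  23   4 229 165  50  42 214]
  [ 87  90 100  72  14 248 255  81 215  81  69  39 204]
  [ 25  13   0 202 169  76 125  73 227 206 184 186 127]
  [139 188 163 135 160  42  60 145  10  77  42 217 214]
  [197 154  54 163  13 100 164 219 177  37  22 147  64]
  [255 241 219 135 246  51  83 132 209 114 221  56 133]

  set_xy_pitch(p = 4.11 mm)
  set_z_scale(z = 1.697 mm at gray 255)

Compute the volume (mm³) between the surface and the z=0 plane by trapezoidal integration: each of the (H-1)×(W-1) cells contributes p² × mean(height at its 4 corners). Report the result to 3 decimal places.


2188.950

height_mm = gray/255 × 1.697; cell vol = 4.11² × mean(4 corners)
unit = 4.11² × 1.697 / (4×255) = 0.0281038 mm³ per gray-sum
row 0: Σ corner-gray over 12 cells = 6042  → 169.8033
row 1: Σ corner-gray over 12 cells = 6358  → 178.6841
row 2: Σ corner-gray over 12 cells = 4799  → 134.8702
row 3: Σ corner-gray over 12 cells = 4439  → 124.7528
row 4: Σ corner-gray over 12 cells = 5060  → 142.2053
row 5: Σ corner-gray over 12 cells = 5947  → 167.1334
row 6: Σ corner-gray over 12 cells = 5509  → 154.8239
row 7: Σ corner-gray over 12 cells = 4472  → 125.6803
row 8: Σ corner-gray over 12 cells = 5444  → 152.9972
row 9: Σ corner-gray over 12 cells = 5865  → 164.8289
row 10: Σ corner-gray over 12 cells = 5893  → 165.6158
row 11: Σ corner-gray over 12 cells = 5905  → 165.9530
row 12: Σ corner-gray over 12 cells = 5592  → 157.1565
row 13: Σ corner-gray over 12 cells = 6563  → 184.4454
Σ rows: total corner-gray = 77888  → 2188.9501 mm³


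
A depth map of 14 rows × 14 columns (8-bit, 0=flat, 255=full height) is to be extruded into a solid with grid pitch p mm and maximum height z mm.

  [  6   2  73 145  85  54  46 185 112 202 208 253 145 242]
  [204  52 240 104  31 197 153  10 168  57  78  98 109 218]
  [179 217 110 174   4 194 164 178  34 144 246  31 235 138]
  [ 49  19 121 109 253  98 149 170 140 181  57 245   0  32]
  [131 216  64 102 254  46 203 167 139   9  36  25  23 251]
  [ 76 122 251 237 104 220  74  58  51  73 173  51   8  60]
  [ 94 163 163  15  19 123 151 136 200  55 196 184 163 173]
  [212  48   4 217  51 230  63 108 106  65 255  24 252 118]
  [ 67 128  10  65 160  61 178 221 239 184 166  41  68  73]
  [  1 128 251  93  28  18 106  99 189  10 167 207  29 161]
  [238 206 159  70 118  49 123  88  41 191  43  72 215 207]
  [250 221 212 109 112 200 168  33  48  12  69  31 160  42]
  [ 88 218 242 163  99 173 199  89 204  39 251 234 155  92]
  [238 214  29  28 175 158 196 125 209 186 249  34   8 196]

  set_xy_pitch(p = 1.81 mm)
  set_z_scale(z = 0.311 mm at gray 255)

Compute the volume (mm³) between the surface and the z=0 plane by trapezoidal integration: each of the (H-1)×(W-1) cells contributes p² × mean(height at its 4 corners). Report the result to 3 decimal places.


height_mm = gray/255 × 0.311; cell vol = 1.81² × mean(4 corners)
unit = 1.81² × 0.311 / (4×255) = 0.000998889 mm³ per gray-sum
row 0: Σ corner-gray over 13 cells = 6284  → 6.2770
row 1: Σ corner-gray over 13 cells = 6795  → 6.7875
row 2: Σ corner-gray over 13 cells = 6944  → 6.9363
row 3: Σ corner-gray over 13 cells = 6115  → 6.1082
row 4: Σ corner-gray over 13 cells = 5930  → 5.9234
row 5: Σ corner-gray over 13 cells = 6383  → 6.3759
row 6: Σ corner-gray over 13 cells = 6579  → 6.5717
row 7: Σ corner-gray over 13 cells = 6358  → 6.3509
row 8: Σ corner-gray over 13 cells = 5994  → 5.9873
row 9: Σ corner-gray over 13 cells = 6007  → 6.0003
row 10: Σ corner-gray over 13 cells = 6237  → 6.2301
row 11: Σ corner-gray over 13 cells = 7354  → 7.3458
row 12: Σ corner-gray over 13 cells = 7968  → 7.9592
Σ rows: total corner-gray = 84948  → 84.8536 mm³

84.854


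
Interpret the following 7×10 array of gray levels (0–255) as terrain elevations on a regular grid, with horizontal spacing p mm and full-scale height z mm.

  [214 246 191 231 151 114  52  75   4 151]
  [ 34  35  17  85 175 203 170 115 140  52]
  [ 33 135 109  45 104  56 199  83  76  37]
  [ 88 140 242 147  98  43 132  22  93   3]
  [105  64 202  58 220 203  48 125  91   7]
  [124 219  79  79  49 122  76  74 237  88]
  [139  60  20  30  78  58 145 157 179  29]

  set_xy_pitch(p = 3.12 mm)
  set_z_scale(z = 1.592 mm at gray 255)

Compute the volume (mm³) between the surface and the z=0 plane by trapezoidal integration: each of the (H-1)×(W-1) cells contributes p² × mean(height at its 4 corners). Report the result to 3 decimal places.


360.036

height_mm = gray/255 × 1.592; cell vol = 3.12² × mean(4 corners)
unit = 3.12² × 1.592 / (4×255) = 0.0151933 mm³ per gray-sum
row 0: Σ corner-gray over 9 cells = 4459  → 67.7469
row 1: Σ corner-gray over 9 cells = 3650  → 55.4555
row 2: Σ corner-gray over 9 cells = 3609  → 54.8326
row 3: Σ corner-gray over 9 cells = 4059  → 61.6696
row 4: Σ corner-gray over 9 cells = 4216  → 64.0549
row 5: Σ corner-gray over 9 cells = 3704  → 56.2760
Σ rows: total corner-gray = 23697  → 360.0356 mm³


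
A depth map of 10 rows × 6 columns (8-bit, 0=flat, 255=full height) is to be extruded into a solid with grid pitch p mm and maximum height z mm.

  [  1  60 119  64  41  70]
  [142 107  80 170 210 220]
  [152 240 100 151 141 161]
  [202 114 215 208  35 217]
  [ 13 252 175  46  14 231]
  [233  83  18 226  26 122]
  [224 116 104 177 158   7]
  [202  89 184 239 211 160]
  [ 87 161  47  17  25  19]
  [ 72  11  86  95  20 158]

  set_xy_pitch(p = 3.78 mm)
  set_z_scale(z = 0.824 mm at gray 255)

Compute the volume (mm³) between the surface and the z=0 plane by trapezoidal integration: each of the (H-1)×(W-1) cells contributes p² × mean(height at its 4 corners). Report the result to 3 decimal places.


261.248

height_mm = gray/255 × 0.824; cell vol = 3.78² × mean(4 corners)
unit = 3.78² × 0.824 / (4×255) = 0.0115428 mm³ per gray-sum
row 0: Σ corner-gray over 5 cells = 2135  → 24.6438
row 1: Σ corner-gray over 5 cells = 3073  → 35.4710
row 2: Σ corner-gray over 5 cells = 3140  → 36.2443
row 3: Σ corner-gray over 5 cells = 2781  → 32.1005
row 4: Σ corner-gray over 5 cells = 2279  → 26.3060
row 5: Σ corner-gray over 5 cells = 2402  → 27.7258
row 6: Σ corner-gray over 5 cells = 3149  → 36.3482
row 7: Σ corner-gray over 5 cells = 2414  → 27.8643
row 8: Σ corner-gray over 5 cells = 1260  → 14.5439
Σ rows: total corner-gray = 22633  → 261.2479 mm³


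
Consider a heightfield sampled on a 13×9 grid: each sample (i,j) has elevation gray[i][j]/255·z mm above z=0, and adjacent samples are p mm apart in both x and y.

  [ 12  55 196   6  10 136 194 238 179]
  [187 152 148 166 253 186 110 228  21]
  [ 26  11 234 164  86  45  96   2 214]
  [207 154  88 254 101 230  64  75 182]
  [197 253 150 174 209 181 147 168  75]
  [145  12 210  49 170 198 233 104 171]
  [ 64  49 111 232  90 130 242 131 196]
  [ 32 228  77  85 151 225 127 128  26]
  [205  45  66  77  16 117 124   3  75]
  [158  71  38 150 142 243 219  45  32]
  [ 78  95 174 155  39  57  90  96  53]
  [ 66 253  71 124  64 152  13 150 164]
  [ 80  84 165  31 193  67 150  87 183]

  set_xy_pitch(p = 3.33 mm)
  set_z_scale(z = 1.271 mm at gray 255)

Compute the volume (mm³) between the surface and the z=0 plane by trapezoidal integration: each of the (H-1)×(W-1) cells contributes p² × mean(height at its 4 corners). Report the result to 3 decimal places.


height_mm = gray/255 × 1.271; cell vol = 3.33² × mean(4 corners)
unit = 3.33² × 1.271 / (4×255) = 0.0138176 mm³ per gray-sum
row 0: Σ corner-gray over 8 cells = 4555  → 62.9393
row 1: Σ corner-gray over 8 cells = 4210  → 58.1723
row 2: Σ corner-gray over 8 cells = 3837  → 53.0183
row 3: Σ corner-gray over 8 cells = 5157  → 71.2576
row 4: Σ corner-gray over 8 cells = 5104  → 70.5252
row 5: Σ corner-gray over 8 cells = 4498  → 62.1517
row 6: Σ corner-gray over 8 cells = 4330  → 59.8304
row 7: Σ corner-gray over 8 cells = 3276  → 45.2666
row 8: Σ corner-gray over 8 cells = 3182  → 43.9677
row 9: Σ corner-gray over 8 cells = 3549  → 49.0388
row 10: Σ corner-gray over 8 cells = 3427  → 47.3530
row 11: Σ corner-gray over 8 cells = 3701  → 51.1391
Σ rows: total corner-gray = 48826  → 674.6600 mm³

674.660


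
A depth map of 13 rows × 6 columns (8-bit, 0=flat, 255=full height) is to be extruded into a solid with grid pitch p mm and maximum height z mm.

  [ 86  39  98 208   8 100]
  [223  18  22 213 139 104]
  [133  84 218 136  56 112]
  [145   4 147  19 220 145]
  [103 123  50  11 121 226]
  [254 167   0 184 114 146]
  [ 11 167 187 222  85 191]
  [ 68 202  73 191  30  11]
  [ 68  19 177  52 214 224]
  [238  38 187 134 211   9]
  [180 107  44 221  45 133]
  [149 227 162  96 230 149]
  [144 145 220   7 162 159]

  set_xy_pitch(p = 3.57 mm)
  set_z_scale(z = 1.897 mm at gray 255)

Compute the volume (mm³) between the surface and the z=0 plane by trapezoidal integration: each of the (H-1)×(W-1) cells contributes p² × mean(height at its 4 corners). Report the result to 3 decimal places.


height_mm = gray/255 × 1.897; cell vol = 3.57² × mean(4 corners)
unit = 3.57² × 1.897 / (4×255) = 0.023703 mm³ per gray-sum
row 0: Σ corner-gray over 5 cells = 2003  → 47.4771
row 1: Σ corner-gray over 5 cells = 2344  → 55.5599
row 2: Σ corner-gray over 5 cells = 2303  → 54.5880
row 3: Σ corner-gray over 5 cells = 2009  → 47.6194
row 4: Σ corner-gray over 5 cells = 2269  → 53.7821
row 5: Σ corner-gray over 5 cells = 2854  → 67.6484
row 6: Σ corner-gray over 5 cells = 2595  → 61.5093
row 7: Σ corner-gray over 5 cells = 2287  → 54.2088
row 8: Σ corner-gray over 5 cells = 2603  → 61.6989
row 9: Σ corner-gray over 5 cells = 2534  → 60.0634
row 10: Σ corner-gray over 5 cells = 2875  → 68.1462
row 11: Σ corner-gray over 5 cells = 3099  → 73.4556
Σ rows: total corner-gray = 29775  → 705.7573 mm³

705.757


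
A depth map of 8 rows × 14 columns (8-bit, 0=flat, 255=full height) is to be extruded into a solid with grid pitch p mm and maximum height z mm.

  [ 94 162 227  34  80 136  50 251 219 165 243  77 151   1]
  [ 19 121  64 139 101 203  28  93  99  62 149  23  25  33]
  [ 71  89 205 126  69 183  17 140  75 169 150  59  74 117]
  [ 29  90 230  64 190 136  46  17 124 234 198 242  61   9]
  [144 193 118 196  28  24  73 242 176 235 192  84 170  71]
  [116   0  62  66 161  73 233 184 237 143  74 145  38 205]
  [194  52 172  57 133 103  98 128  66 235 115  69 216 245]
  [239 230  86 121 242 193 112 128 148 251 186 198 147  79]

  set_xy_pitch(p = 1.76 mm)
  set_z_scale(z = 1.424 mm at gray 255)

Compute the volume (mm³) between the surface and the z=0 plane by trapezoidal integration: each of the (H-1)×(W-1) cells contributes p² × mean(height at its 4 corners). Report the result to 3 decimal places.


height_mm = gray/255 × 1.424; cell vol = 1.76² × mean(4 corners)
unit = 1.76² × 1.424 / (4×255) = 0.00432449 mm³ per gray-sum
row 0: Σ corner-gray over 13 cells = 5951  → 25.7351
row 1: Σ corner-gray over 13 cells = 5166  → 22.3403
row 2: Σ corner-gray over 13 cells = 6202  → 26.8205
row 3: Σ corner-gray over 13 cells = 6979  → 30.1806
row 4: Σ corner-gray over 13 cells = 6830  → 29.5363
row 5: Σ corner-gray over 13 cells = 6480  → 28.0227
row 6: Σ corner-gray over 13 cells = 7729  → 33.4240
Σ rows: total corner-gray = 45337  → 196.0595 mm³

196.060


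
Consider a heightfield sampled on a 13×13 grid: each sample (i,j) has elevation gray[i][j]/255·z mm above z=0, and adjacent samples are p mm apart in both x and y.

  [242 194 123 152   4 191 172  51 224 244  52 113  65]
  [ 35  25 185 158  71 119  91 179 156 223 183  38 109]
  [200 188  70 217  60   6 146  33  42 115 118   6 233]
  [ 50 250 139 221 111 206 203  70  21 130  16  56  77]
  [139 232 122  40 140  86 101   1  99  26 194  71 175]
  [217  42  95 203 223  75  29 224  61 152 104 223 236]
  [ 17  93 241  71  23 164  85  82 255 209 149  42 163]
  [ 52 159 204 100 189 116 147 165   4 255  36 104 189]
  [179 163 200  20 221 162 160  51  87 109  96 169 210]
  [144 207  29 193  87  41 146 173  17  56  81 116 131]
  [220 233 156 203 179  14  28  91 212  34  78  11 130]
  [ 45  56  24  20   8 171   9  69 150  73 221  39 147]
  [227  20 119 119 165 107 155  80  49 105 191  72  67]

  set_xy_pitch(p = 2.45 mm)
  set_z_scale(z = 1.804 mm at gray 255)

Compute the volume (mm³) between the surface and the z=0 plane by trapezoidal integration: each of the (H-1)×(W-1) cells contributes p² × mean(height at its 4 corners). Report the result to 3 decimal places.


height_mm = gray/255 × 1.804; cell vol = 2.45² × mean(4 corners)
unit = 2.45² × 1.804 / (4×255) = 0.0106162 mm³ per gray-sum
row 0: Σ corner-gray over 12 cells = 6347  → 67.3809
row 1: Σ corner-gray over 12 cells = 5435  → 57.6990
row 2: Σ corner-gray over 12 cells = 5408  → 57.4123
row 3: Σ corner-gray over 12 cells = 5511  → 58.5058
row 4: Σ corner-gray over 12 cells = 5853  → 62.1365
row 5: Σ corner-gray over 12 cells = 6323  → 67.1261
row 6: Σ corner-gray over 12 cells = 6207  → 65.8947
row 7: Σ corner-gray over 12 cells = 6464  → 68.6230
row 8: Σ corner-gray over 12 cells = 5832  → 61.9136
row 9: Σ corner-gray over 12 cells = 5395  → 57.2743
row 10: Σ corner-gray over 12 cells = 4700  → 49.8961
row 11: Σ corner-gray over 12 cells = 4530  → 48.0913
Σ rows: total corner-gray = 68005  → 721.9537 mm³

721.954


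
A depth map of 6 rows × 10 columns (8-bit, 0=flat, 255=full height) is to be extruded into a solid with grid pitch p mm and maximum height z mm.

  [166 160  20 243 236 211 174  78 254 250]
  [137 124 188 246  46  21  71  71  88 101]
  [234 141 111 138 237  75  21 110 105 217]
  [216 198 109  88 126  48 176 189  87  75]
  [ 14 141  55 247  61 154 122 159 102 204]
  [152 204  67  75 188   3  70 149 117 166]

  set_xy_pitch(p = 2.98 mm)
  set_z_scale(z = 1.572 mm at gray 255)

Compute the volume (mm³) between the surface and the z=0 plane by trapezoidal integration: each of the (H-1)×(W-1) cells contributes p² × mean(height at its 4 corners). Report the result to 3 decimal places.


height_mm = gray/255 × 1.572; cell vol = 2.98² × mean(4 corners)
unit = 2.98² × 1.572 / (4×255) = 0.0136863 mm³ per gray-sum
row 0: Σ corner-gray over 9 cells = 5116  → 70.0189
row 1: Σ corner-gray over 9 cells = 4275  → 58.5088
row 2: Σ corner-gray over 9 cells = 4660  → 63.7780
row 3: Σ corner-gray over 9 cells = 4633  → 63.4085
row 4: Σ corner-gray over 9 cells = 4364  → 59.7269
Σ rows: total corner-gray = 23048  → 315.4410 mm³

315.441


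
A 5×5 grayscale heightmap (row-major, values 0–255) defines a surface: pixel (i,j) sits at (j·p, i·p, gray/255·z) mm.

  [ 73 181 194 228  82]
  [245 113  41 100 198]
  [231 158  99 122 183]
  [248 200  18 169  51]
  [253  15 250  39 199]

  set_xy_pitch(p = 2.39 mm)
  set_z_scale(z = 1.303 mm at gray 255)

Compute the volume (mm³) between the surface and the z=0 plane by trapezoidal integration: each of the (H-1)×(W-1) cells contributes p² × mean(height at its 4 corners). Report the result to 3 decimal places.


64.308

height_mm = gray/255 × 1.303; cell vol = 2.39² × mean(4 corners)
unit = 2.39² × 1.303 / (4×255) = 0.00729693 mm³ per gray-sum
row 0: Σ corner-gray over 4 cells = 2312  → 16.8705
row 1: Σ corner-gray over 4 cells = 2123  → 15.4914
row 2: Σ corner-gray over 4 cells = 2245  → 16.3816
row 3: Σ corner-gray over 4 cells = 2133  → 15.5643
Σ rows: total corner-gray = 8813  → 64.3078 mm³


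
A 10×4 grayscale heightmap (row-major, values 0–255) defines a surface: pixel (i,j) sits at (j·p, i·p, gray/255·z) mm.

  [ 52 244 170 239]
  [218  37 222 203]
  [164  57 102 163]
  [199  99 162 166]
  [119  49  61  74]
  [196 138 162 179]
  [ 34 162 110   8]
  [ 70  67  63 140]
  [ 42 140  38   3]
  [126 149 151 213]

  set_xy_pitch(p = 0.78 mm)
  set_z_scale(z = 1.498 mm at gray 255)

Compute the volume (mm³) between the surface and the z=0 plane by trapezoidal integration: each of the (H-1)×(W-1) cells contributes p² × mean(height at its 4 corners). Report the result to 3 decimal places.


height_mm = gray/255 × 1.498; cell vol = 0.78² × mean(4 corners)
unit = 0.78² × 1.498 / (4×255) = 0.000893513 mm³ per gray-sum
row 0: Σ corner-gray over 3 cells = 2058  → 1.8388
row 1: Σ corner-gray over 3 cells = 1584  → 1.4153
row 2: Σ corner-gray over 3 cells = 1532  → 1.3689
row 3: Σ corner-gray over 3 cells = 1300  → 1.1616
row 4: Σ corner-gray over 3 cells = 1388  → 1.2402
row 5: Σ corner-gray over 3 cells = 1561  → 1.3948
row 6: Σ corner-gray over 3 cells = 1056  → 0.9435
row 7: Σ corner-gray over 3 cells = 871  → 0.7782
row 8: Σ corner-gray over 3 cells = 1340  → 1.1973
Σ rows: total corner-gray = 12690  → 11.3387 mm³

11.339


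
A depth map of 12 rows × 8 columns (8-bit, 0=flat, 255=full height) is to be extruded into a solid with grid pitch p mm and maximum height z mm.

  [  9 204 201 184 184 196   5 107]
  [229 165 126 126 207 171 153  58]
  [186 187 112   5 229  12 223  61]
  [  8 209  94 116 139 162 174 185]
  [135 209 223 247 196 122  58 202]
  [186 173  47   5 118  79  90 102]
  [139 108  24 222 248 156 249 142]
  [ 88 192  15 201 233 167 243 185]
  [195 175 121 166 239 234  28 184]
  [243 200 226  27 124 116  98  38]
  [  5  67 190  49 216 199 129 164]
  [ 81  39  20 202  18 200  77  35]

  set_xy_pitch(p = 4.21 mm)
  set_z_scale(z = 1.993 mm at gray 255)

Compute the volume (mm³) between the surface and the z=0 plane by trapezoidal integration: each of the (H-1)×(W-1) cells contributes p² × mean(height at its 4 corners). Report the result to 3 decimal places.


1527.873

height_mm = gray/255 × 1.993; cell vol = 4.21² × mean(4 corners)
unit = 4.21² × 1.993 / (4×255) = 0.0346315 mm³ per gray-sum
row 0: Σ corner-gray over 7 cells = 4247  → 147.0800
row 1: Σ corner-gray over 7 cells = 3966  → 137.3485
row 2: Σ corner-gray over 7 cells = 3764  → 130.3530
row 3: Σ corner-gray over 7 cells = 4428  → 153.3483
row 4: Σ corner-gray over 7 cells = 3759  → 130.1798
row 5: Σ corner-gray over 7 cells = 3607  → 124.9158
row 6: Σ corner-gray over 7 cells = 4670  → 161.7291
row 7: Σ corner-gray over 7 cells = 4680  → 162.0754
row 8: Σ corner-gray over 7 cells = 4168  → 144.3441
row 9: Σ corner-gray over 7 cells = 3732  → 129.2448
row 10: Σ corner-gray over 7 cells = 3097  → 107.2538
Σ rows: total corner-gray = 44118  → 1527.8726 mm³


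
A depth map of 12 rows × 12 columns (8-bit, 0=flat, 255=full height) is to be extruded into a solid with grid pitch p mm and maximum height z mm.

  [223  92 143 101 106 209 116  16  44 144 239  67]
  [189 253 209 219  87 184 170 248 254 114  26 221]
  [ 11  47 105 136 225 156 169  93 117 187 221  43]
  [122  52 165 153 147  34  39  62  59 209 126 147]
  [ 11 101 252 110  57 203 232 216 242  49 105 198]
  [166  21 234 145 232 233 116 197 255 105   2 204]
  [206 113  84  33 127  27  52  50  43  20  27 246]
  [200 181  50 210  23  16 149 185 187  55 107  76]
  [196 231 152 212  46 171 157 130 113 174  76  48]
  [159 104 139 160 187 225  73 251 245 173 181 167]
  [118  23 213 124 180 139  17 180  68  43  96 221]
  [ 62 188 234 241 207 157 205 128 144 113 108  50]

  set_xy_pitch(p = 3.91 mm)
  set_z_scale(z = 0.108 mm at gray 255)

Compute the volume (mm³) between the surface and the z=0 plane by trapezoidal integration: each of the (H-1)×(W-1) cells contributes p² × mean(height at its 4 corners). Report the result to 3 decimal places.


height_mm = gray/255 × 0.108; cell vol = 3.91² × mean(4 corners)
unit = 3.91² × 0.108 / (4×255) = 0.00161874 mm³ per gray-sum
row 0: Σ corner-gray over 11 cells = 6648  → 10.7614
row 1: Σ corner-gray over 11 cells = 6904  → 11.1758
row 2: Σ corner-gray over 11 cells = 5327  → 8.6230
row 3: Σ corner-gray over 11 cells = 5704  → 9.2333
row 4: Σ corner-gray over 11 cells = 6793  → 10.9961
row 5: Σ corner-gray over 11 cells = 5054  → 8.1811
row 6: Σ corner-gray over 11 cells = 4206  → 6.8084
row 7: Σ corner-gray over 11 cells = 5770  → 9.3401
row 8: Σ corner-gray over 11 cells = 6970  → 11.2826
row 9: Σ corner-gray over 11 cells = 6307  → 10.2094
row 10: Σ corner-gray over 11 cells = 6067  → 9.8209
Σ rows: total corner-gray = 65750  → 106.4322 mm³

106.432


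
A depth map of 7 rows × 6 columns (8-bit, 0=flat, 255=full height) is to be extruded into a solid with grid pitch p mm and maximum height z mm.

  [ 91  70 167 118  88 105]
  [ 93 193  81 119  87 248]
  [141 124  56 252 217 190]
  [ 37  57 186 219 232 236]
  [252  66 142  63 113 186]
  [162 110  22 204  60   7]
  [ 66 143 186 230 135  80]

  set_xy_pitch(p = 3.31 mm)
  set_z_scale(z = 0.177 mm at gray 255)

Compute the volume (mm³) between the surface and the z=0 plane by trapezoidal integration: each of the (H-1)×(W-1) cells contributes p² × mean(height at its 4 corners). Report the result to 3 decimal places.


30.670

height_mm = gray/255 × 0.177; cell vol = 3.31² × mean(4 corners)
unit = 3.31² × 0.177 / (4×255) = 0.00190121 mm³ per gray-sum
row 0: Σ corner-gray over 5 cells = 2383  → 4.5306
row 1: Σ corner-gray over 5 cells = 2930  → 5.5705
row 2: Σ corner-gray over 5 cells = 3290  → 6.2550
row 3: Σ corner-gray over 5 cells = 2867  → 5.4508
row 4: Σ corner-gray over 5 cells = 2167  → 4.1199
row 5: Σ corner-gray over 5 cells = 2495  → 4.7435
Σ rows: total corner-gray = 16132  → 30.6702 mm³


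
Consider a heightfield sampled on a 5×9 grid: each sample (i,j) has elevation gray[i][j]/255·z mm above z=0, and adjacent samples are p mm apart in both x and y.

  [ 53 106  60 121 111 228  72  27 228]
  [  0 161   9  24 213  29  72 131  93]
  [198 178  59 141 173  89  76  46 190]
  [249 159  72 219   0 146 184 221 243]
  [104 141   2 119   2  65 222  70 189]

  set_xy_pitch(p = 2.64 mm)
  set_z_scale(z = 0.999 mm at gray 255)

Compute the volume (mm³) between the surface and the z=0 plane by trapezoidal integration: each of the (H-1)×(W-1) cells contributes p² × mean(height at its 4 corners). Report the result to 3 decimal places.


height_mm = gray/255 × 0.999; cell vol = 2.64² × mean(4 corners)
unit = 2.64² × 0.999 / (4×255) = 0.00682611 mm³ per gray-sum
row 0: Σ corner-gray over 8 cells = 3102  → 21.1746
row 1: Σ corner-gray over 8 cells = 3283  → 22.4101
row 2: Σ corner-gray over 8 cells = 4406  → 30.0758
row 3: Σ corner-gray over 8 cells = 4029  → 27.5024
Σ rows: total corner-gray = 14820  → 101.1629 mm³

101.163


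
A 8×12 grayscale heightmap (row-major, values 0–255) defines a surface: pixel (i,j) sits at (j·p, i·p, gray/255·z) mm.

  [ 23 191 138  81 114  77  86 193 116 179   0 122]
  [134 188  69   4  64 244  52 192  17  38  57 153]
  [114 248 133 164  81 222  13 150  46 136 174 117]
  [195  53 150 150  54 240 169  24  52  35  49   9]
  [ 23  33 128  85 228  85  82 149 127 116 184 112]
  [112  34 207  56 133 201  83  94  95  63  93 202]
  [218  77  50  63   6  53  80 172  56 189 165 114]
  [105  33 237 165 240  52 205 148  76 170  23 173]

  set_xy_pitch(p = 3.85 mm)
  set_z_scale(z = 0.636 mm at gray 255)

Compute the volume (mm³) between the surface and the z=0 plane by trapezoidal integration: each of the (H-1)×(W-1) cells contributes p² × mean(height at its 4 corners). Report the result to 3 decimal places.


316.982

height_mm = gray/255 × 0.636; cell vol = 3.85² × mean(4 corners)
unit = 3.85² × 0.636 / (4×255) = 0.00924226 mm³ per gray-sum
row 0: Σ corner-gray over 11 cells = 4632  → 42.8102
row 1: Σ corner-gray over 11 cells = 5102  → 47.1540
row 2: Σ corner-gray over 11 cells = 5121  → 47.3296
row 3: Σ corner-gray over 11 cells = 4725  → 43.6697
row 4: Σ corner-gray over 11 cells = 5001  → 46.2206
row 5: Σ corner-gray over 11 cells = 4586  → 42.3850
row 6: Σ corner-gray over 11 cells = 5130  → 47.4128
Σ rows: total corner-gray = 34297  → 316.9820 mm³


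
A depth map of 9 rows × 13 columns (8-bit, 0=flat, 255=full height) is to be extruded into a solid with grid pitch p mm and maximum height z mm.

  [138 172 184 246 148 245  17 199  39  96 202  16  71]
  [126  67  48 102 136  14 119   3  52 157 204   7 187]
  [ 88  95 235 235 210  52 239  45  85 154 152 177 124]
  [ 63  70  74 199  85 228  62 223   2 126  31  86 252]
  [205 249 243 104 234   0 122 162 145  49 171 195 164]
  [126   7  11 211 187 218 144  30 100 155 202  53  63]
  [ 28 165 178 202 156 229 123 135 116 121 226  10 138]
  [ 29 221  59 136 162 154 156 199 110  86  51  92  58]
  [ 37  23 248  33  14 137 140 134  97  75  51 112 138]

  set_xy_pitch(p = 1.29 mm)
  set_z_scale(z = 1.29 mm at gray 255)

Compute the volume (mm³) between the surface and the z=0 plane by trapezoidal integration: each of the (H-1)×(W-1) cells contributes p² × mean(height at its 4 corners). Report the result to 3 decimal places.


101.766

height_mm = gray/255 × 1.29; cell vol = 1.29² × mean(4 corners)
unit = 1.29² × 1.29 / (4×255) = 0.0021046 mm³ per gray-sum
row 0: Σ corner-gray over 12 cells = 5468  → 11.5079
row 1: Σ corner-gray over 12 cells = 5701  → 11.9983
row 2: Σ corner-gray over 12 cells = 6257  → 13.1685
row 3: Σ corner-gray over 12 cells = 6404  → 13.4778
row 4: Σ corner-gray over 12 cells = 6542  → 13.7683
row 5: Σ corner-gray over 12 cells = 6313  → 13.2863
row 6: Σ corner-gray over 12 cells = 6427  → 13.5262
row 7: Σ corner-gray over 12 cells = 5242  → 11.0323
Σ rows: total corner-gray = 48354  → 101.7657 mm³
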